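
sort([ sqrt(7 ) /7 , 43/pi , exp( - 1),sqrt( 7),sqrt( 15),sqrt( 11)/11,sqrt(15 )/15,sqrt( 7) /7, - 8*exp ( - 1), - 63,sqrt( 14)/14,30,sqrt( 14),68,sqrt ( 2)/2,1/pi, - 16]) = [  -  63, - 16, - 8 * exp( - 1),sqrt(15 ) /15,sqrt( 14)/14,  sqrt ( 11)/11 , 1/pi,exp( - 1 ),sqrt(7) /7, sqrt( 7)/7, sqrt(2)/2, sqrt(7), sqrt ( 14) , sqrt(15),43/pi, 30,68 ] 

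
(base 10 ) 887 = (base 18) 2D5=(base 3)1012212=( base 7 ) 2405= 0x377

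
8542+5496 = 14038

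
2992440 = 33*90680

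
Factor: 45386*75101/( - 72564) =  - 2^(-1 )*3^( - 1)*11^1*13^1*53^1*109^1*2063^1*6047^( - 1 ) = - 1704266993/36282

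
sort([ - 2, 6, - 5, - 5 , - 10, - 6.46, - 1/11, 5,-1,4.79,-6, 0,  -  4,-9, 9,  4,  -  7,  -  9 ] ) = [-10 , - 9,-9,-7, - 6.46, - 6, - 5, - 5, - 4, - 2, - 1, -1/11, 0,  4, 4.79, 5,6, 9] 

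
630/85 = 126/17 = 7.41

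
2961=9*329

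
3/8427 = 1/2809 = 0.00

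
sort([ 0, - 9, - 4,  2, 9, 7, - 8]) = [ - 9, - 8, -4, 0, 2, 7,9]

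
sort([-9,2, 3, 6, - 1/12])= [- 9,- 1/12,2,  3,6]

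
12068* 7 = 84476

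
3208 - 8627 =- 5419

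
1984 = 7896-5912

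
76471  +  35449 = 111920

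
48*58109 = 2789232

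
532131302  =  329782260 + 202349042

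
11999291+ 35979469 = 47978760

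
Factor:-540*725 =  -391500 = - 2^2 * 3^3*5^3*29^1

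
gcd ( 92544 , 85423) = 1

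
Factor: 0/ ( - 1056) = 0 = 0^1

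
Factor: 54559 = 54559^1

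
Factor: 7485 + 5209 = 2^1*11^1 * 577^1=12694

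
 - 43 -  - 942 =899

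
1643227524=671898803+971328721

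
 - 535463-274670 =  -810133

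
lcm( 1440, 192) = 2880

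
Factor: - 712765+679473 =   -  2^2* 7^1*29^1 * 41^1 = - 33292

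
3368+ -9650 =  - 6282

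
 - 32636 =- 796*41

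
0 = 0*25167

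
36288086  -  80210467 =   -  43922381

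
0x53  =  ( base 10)83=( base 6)215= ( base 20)43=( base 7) 146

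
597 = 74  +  523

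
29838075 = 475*62817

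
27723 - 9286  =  18437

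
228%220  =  8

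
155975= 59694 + 96281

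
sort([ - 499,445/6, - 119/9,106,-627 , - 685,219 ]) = [-685, - 627, - 499, - 119/9,  445/6,106,219] 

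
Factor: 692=2^2*173^1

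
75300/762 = 12550/127  =  98.82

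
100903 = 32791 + 68112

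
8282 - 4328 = 3954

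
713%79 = 2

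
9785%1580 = 305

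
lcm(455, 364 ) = 1820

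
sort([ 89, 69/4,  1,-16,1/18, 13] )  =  [ - 16 , 1/18,1,13,69/4 , 89]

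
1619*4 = 6476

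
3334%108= 94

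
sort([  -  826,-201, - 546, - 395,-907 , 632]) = [ - 907 , - 826, - 546, - 395, - 201,  632] 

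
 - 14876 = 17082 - 31958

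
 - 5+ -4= - 9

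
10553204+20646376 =31199580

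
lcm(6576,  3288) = 6576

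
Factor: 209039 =209039^1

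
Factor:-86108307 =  - 3^1*677^1 * 42397^1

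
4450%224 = 194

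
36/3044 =9/761 = 0.01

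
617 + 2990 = 3607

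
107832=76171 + 31661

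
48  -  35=13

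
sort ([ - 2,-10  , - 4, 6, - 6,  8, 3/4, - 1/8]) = [-10,-6,- 4,-2,-1/8, 3/4,  6, 8]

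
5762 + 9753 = 15515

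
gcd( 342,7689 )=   3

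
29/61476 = 29/61476=0.00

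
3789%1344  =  1101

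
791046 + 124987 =916033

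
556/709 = 556/709 = 0.78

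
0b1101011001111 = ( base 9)10365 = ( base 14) 2703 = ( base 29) 84j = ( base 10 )6863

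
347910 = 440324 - 92414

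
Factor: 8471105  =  5^1 * 1694221^1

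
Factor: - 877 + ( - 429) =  - 2^1*653^1 = - 1306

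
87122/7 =12446 = 12446.00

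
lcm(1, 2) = 2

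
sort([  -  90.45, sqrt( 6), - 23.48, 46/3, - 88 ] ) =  [ - 90.45, - 88, - 23.48,sqrt(6 ),46/3 ] 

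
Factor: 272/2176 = 2^(-3 )  =  1/8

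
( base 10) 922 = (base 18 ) 2f4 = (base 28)14q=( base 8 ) 1632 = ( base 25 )1BM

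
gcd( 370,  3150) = 10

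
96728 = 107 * 904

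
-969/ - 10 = 969/10=96.90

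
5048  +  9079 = 14127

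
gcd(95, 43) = 1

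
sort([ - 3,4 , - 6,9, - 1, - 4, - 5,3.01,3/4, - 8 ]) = [  -  8,- 6, - 5,-4, - 3, - 1, 3/4, 3.01, 4,  9 ] 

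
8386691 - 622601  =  7764090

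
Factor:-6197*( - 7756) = 2^2*7^1*277^1*6197^1 = 48063932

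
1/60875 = 1/60875 = 0.00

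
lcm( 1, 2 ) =2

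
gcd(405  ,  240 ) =15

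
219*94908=20784852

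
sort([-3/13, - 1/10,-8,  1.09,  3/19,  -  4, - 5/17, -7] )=[ - 8, - 7,  -  4, - 5/17, - 3/13, - 1/10,  3/19,1.09]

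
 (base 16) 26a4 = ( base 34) 8IW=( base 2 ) 10011010100100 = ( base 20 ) 14EC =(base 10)9892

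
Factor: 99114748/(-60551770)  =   - 2^1 * 5^( - 1)*257^( - 1)*23561^ ( - 1 )*24778687^1 =- 49557374/30275885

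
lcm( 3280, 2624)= 13120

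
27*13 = 351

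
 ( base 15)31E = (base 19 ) 1I1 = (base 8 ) 1300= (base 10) 704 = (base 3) 222002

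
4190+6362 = 10552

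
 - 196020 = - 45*4356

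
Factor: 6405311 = 11^1*17^1* 34253^1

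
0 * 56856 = 0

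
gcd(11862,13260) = 6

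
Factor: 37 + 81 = 2^1* 59^1= 118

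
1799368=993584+805784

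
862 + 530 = 1392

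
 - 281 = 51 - 332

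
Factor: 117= 3^2*13^1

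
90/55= 18/11=1.64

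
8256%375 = 6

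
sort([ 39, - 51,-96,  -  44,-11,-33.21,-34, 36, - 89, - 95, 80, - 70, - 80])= [ - 96, -95, - 89, - 80, - 70,  -  51, - 44, - 34, - 33.21, - 11, 36, 39  ,  80 ] 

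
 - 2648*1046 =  - 2769808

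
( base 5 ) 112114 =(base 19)B36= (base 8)7702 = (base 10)4034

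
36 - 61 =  - 25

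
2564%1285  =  1279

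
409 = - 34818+35227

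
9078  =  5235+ 3843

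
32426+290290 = 322716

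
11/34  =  11/34 = 0.32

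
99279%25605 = 22464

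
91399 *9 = 822591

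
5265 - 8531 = -3266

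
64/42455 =64/42455  =  0.00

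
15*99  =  1485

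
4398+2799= 7197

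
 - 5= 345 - 350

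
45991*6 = 275946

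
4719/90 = 1573/30 = 52.43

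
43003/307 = 140 + 23/307 = 140.07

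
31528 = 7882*4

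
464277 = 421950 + 42327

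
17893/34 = 526 + 9/34 = 526.26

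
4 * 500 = 2000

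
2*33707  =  67414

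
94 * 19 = 1786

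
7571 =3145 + 4426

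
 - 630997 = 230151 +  - 861148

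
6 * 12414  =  74484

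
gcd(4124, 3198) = 2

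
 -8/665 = - 1+657/665= - 0.01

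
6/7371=2/2457  =  0.00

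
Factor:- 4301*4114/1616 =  - 2^( - 3 ) * 11^3*17^2 * 23^1*101^( - 1) = - 8847157/808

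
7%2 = 1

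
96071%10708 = 10407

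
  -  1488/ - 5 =1488/5 = 297.60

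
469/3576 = 469/3576  =  0.13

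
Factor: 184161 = 3^1*17^1*23^1*157^1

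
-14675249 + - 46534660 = - 61209909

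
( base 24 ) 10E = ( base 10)590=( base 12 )412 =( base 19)1c1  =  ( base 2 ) 1001001110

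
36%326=36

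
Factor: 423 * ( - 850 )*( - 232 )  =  83415600 = 2^4*3^2* 5^2*17^1*29^1 *47^1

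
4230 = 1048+3182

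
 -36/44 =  - 9/11 = - 0.82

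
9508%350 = 58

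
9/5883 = 3/1961= 0.00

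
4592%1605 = 1382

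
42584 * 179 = 7622536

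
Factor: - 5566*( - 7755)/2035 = 2^1 * 3^1 * 11^2*23^1*37^( - 1 )*47^1 = 784806/37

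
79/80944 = 79/80944= 0.00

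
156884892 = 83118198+73766694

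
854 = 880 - 26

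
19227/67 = 286+65/67 = 286.97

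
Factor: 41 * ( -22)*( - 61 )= 2^1*11^1*41^1*61^1 = 55022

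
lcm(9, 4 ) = 36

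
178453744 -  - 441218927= 619672671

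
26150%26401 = 26150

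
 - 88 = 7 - 95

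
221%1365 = 221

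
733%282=169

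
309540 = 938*330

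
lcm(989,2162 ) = 92966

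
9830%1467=1028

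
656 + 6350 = 7006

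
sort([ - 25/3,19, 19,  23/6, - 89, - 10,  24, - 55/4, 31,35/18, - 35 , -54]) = [-89, - 54, - 35, - 55/4,-10, - 25/3,35/18,23/6, 19, 19,24,31]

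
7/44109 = 7/44109 = 0.00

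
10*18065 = 180650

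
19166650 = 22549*850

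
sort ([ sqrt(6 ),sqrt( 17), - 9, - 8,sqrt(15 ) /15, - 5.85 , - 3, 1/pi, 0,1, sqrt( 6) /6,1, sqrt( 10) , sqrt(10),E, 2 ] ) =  [-9, - 8, - 5.85,-3,0, sqrt( 15 )/15, 1/pi, sqrt( 6)/6,1, 1, 2, sqrt( 6), E, sqrt( 10), sqrt(10), sqrt(17 ) ] 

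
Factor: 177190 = 2^1*5^1 * 13^1*29^1*47^1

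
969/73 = 969/73 = 13.27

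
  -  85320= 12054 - 97374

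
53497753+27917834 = 81415587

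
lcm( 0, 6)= 0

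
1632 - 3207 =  - 1575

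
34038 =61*558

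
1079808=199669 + 880139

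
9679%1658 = 1389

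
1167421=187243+980178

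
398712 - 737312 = -338600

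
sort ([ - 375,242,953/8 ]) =[-375, 953/8,242 ]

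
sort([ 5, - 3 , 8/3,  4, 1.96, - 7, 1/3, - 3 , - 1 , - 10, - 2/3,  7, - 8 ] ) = [-10, - 8, -7, - 3, - 3,  -  1,-2/3,1/3,  1.96, 8/3 , 4, 5,7 ]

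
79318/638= 124 + 103/319 = 124.32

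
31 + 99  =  130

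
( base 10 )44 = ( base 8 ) 54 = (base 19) 26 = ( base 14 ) 32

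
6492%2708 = 1076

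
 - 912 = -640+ - 272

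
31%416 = 31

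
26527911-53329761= - 26801850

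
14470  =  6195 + 8275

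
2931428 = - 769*( - 3812 )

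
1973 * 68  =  134164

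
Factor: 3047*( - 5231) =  - 11^1*277^1*5231^1 = - 15938857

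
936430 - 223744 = 712686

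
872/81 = 10 + 62/81 = 10.77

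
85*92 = 7820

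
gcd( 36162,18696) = 246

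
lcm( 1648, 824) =1648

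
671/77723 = 671/77723 = 0.01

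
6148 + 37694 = 43842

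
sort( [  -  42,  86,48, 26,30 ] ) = [  -  42,26, 30, 48,86 ]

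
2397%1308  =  1089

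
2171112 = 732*2966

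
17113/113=17113/113 = 151.44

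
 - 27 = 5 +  - 32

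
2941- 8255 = - 5314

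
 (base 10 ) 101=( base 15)6B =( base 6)245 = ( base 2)1100101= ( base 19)56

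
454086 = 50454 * 9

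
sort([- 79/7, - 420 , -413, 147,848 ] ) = [ - 420, - 413, -79/7,  147,848]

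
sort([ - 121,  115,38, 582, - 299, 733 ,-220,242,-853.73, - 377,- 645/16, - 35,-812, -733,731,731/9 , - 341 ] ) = [-853.73 , -812, - 733, - 377, - 341, - 299, - 220, - 121, - 645/16 ,-35,38 , 731/9 , 115,242,582, 731, 733]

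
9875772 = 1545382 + 8330390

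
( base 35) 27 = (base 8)115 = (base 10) 77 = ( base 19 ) 41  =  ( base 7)140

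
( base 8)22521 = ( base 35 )7RX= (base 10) 9553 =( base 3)111002211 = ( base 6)112121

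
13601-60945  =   - 47344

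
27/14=1  +  13/14  =  1.93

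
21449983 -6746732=14703251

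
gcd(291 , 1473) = 3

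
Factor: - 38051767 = -13^1*277^1*10567^1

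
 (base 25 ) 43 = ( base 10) 103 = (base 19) 58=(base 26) 3P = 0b1100111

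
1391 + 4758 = 6149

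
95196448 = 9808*9706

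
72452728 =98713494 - 26260766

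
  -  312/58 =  - 6 + 18/29 = - 5.38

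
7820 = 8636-816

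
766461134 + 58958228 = 825419362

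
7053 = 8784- 1731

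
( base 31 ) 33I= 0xBB2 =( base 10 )2994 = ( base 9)4086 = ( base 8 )5662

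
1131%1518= 1131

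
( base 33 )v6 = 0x405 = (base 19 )2g3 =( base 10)1029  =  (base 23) 1lh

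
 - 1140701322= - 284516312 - 856185010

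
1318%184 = 30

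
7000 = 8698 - 1698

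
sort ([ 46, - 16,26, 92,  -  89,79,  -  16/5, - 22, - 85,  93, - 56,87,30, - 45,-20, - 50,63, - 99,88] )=[ - 99,-89,-85, - 56, - 50, - 45, - 22, - 20, -16,  -  16/5,26,30,46, 63, 79,87,88,92, 93]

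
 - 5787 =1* ( - 5787)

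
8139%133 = 26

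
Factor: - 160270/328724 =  - 2^( - 1)*5^1 *47^1*241^(-1 ) = -235/482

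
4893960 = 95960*51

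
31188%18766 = 12422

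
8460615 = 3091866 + 5368749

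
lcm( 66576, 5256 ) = 199728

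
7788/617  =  7788/617 =12.62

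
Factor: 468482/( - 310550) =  - 234241/155275 = - 5^ ( - 2)* 7^1*109^1 * 307^1*6211^( - 1) 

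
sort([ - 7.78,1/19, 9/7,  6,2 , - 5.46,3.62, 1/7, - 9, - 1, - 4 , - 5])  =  [ - 9, - 7.78, - 5.46, - 5,-4, - 1, 1/19,1/7,9/7, 2,3.62, 6 ] 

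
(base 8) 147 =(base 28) 3J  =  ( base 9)124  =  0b1100111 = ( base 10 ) 103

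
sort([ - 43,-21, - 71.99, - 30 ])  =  [- 71.99, - 43 ,-30, - 21 ]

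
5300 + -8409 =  - 3109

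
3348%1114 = 6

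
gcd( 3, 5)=1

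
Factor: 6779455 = 5^1*1355891^1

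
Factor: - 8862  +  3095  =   - 5767 = - 73^1*79^1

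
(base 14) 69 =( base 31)30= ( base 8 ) 135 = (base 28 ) 39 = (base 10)93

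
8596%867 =793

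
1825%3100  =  1825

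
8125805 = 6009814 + 2115991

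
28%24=4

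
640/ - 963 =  - 640/963 = - 0.66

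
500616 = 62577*8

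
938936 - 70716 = 868220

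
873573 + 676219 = 1549792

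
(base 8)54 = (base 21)22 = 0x2c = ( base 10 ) 44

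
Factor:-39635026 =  - 2^1*19^1*23^1*101^1*449^1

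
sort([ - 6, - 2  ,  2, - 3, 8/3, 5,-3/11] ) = [ - 6, - 3 , - 2, - 3/11, 2, 8/3,5 ]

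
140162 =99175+40987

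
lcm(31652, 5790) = 474780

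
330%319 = 11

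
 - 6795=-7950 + 1155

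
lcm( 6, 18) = 18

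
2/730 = 1/365 = 0.00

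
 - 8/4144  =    -  1/518 = - 0.00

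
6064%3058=3006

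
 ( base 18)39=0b111111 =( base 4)333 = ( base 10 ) 63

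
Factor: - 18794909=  - 7^1*1289^1 * 2083^1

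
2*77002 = 154004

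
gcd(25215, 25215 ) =25215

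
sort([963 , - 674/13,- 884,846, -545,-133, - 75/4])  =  [ - 884, - 545, - 133, - 674/13,-75/4, 846, 963]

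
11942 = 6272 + 5670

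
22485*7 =157395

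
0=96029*0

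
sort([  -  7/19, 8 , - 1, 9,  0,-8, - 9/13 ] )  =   [ - 8, - 1, - 9/13, - 7/19,0,  8,9 ]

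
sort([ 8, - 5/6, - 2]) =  [ - 2, -5/6,8] 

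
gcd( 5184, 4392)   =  72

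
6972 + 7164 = 14136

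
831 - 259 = 572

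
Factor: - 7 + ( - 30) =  - 37 =- 37^1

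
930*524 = 487320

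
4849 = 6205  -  1356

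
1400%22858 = 1400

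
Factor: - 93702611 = - 37^1*79^1*32057^1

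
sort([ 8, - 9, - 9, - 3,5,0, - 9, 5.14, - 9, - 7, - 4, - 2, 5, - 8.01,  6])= [  -  9, - 9, - 9, - 9, - 8.01,-7 , - 4, - 3, - 2,  0, 5,  5,5.14, 6,8 ]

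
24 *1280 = 30720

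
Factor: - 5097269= - 139^1 * 36671^1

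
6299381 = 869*7249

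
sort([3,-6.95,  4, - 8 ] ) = [- 8, - 6.95, 3,4]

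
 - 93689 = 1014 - 94703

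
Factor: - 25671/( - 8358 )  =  43/14 = 2^( - 1 )*7^( - 1)*43^1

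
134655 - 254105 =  - 119450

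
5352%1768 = 48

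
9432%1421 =906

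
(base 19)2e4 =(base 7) 2615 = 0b1111100000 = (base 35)SC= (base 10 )992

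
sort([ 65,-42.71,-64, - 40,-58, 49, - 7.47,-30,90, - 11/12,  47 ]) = [ - 64,-58, - 42.71, - 40,-30, - 7.47,-11/12,47,49,65,90]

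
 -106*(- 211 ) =22366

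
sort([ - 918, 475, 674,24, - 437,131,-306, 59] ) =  [ - 918, - 437,  -  306,24, 59 , 131,475, 674]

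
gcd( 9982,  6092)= 2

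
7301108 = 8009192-708084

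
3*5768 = 17304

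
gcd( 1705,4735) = 5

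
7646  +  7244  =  14890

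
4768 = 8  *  596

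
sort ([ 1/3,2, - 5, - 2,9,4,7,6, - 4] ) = [ - 5,-4, - 2,1/3, 2,4,6,7, 9 ] 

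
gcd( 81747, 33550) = 1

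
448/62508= 112/15627 = 0.01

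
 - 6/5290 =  - 1 + 2642/2645 = -0.00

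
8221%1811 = 977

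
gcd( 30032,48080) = 16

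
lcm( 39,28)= 1092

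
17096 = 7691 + 9405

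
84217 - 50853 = 33364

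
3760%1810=140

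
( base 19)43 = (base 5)304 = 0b1001111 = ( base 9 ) 87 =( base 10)79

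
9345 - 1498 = 7847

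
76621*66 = 5056986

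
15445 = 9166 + 6279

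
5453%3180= 2273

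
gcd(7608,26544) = 24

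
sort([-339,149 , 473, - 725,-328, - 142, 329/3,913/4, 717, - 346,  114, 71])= [ - 725,- 346, - 339,-328, - 142, 71,329/3, 114, 149,  913/4, 473 , 717] 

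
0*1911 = 0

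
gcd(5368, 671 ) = 671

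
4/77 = 4/77 = 0.05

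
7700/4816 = 1 + 103/172 = 1.60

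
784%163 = 132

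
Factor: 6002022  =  2^1*3^1 * 13^1*76949^1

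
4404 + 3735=8139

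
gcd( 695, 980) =5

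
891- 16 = 875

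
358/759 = 358/759=0.47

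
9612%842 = 350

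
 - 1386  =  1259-2645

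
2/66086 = 1/33043=0.00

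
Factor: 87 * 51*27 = 3^5*17^1*29^1 = 119799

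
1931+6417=8348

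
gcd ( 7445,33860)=5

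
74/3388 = 37/1694 = 0.02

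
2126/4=531 + 1/2 = 531.50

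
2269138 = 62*36599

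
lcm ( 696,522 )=2088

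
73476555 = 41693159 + 31783396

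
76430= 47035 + 29395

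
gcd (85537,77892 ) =1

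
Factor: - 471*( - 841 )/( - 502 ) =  - 396111/502  =  - 2^ ( - 1)*3^1*29^2*157^1*251^( - 1)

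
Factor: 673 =673^1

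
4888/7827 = 4888/7827 =0.62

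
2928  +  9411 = 12339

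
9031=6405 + 2626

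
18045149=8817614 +9227535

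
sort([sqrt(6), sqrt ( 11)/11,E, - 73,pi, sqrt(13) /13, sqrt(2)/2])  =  [ - 73, sqrt(13)/13 , sqrt(11)/11 , sqrt (2)/2, sqrt ( 6), E,pi]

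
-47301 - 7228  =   - 54529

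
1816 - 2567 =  - 751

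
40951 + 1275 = 42226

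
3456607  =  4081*847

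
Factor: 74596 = 2^2*17^1 * 1097^1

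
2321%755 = 56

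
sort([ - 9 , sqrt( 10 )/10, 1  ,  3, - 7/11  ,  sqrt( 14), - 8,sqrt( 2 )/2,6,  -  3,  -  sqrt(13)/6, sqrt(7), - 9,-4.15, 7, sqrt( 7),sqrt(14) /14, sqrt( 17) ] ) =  [ - 9, - 9 , - 8, - 4.15,  -  3, - 7/11, - sqrt (13) /6, sqrt( 14)/14, sqrt( 10 ) /10, sqrt( 2 ) /2, 1, sqrt( 7 ),sqrt( 7 ),3,sqrt( 14),sqrt(17) , 6 , 7]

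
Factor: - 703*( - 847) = 595441=7^1 * 11^2*19^1*37^1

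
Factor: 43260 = 2^2*3^1*5^1*7^1*103^1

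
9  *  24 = 216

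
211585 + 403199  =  614784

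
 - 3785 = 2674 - 6459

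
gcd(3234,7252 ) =98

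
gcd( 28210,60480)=70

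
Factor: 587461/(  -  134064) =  -631/144=-2^( - 4)*3^( - 2)*631^1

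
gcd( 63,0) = 63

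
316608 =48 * 6596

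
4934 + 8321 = 13255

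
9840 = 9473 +367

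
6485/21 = 6485/21=308.81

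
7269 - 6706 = 563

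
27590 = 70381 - 42791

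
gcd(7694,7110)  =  2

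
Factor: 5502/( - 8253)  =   - 2^1*3^(-1 ) = - 2/3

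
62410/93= 62410/93 = 671.08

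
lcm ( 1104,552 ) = 1104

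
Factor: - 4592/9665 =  - 2^4*5^( - 1)*7^1*41^1*1933^( - 1)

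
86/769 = 86/769 = 0.11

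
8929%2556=1261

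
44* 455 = 20020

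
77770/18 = 38885/9 = 4320.56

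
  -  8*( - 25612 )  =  204896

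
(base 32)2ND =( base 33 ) 2IP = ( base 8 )5355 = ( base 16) aed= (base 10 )2797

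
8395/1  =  8395 = 8395.00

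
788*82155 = 64738140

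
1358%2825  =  1358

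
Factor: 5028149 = 7^1*67^1*71^1*151^1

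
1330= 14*95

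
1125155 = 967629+157526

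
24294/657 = 36 + 214/219 = 36.98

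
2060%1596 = 464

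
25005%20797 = 4208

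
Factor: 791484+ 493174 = 2^1*67^1*9587^1 = 1284658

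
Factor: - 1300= - 2^2*  5^2 * 13^1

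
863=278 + 585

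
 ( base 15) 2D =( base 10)43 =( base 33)1A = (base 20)23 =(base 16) 2B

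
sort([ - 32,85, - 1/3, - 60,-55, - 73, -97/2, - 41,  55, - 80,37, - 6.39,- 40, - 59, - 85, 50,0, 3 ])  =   [ - 85, - 80, - 73, - 60, - 59, - 55, - 97/2,-41, - 40, - 32, - 6.39,-1/3, 0, 3, 37, 50, 55,85 ]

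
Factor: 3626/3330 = 3^( - 2)*5^( - 1)*7^2  =  49/45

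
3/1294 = 3/1294 = 0.00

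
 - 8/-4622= 4/2311 = 0.00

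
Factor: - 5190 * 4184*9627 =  - 2^4 * 3^2*5^1*173^1  *  523^1 * 3209^1 = - 209049919920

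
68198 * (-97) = -6615206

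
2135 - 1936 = 199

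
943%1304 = 943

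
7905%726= 645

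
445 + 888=1333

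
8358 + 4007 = 12365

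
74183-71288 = 2895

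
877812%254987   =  112851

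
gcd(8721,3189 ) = 3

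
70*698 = 48860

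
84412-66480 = 17932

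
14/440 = 7/220=0.03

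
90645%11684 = 8857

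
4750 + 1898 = 6648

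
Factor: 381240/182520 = 353/169 = 13^( - 2 )*353^1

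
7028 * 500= 3514000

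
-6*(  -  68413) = 410478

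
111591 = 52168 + 59423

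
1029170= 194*5305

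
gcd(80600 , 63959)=1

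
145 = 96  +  49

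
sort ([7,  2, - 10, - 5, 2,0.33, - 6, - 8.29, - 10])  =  [ - 10, -10, - 8.29, - 6, - 5,0.33, 2,2 , 7]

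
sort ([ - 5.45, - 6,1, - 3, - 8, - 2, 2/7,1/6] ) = [ - 8, - 6,-5.45, - 3, - 2,  1/6, 2/7,  1 ] 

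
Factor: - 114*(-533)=60762 =2^1*3^1 * 13^1*19^1*41^1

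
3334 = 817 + 2517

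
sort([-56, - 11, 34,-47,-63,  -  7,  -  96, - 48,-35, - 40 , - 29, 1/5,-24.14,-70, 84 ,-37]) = [ - 96, - 70, - 63,- 56, - 48, - 47,-40, -37,  -  35, - 29, - 24.14,-11,-7, 1/5, 34, 84 ] 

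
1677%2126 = 1677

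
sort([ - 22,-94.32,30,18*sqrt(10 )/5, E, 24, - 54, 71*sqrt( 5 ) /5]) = [ - 94.32 , - 54 ,  -  22,E, 18*sqrt( 10 ) /5,24, 30, 71*sqrt (5 ) /5 ] 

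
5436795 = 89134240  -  83697445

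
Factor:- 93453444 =-2^2*3^2*7^1* 359^1  *1033^1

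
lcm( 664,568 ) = 47144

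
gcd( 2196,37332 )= 2196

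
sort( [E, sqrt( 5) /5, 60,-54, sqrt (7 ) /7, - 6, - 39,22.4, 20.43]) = [-54,  -  39,  -  6,  sqrt( 7 )/7, sqrt (5 )/5, E, 20.43, 22.4,60]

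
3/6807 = 1/2269 = 0.00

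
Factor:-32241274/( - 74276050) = 5^( - 2 )*13^1*43^(-1)*179^(-1) *193^( - 1)*547^1*2267^1 = 16120637/37138025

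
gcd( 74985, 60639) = 3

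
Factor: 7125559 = 7^1*997^1* 1021^1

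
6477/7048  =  6477/7048  =  0.92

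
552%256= 40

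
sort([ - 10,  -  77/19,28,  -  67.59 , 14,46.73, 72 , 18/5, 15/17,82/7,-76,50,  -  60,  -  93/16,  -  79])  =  [-79, - 76,-67.59 ,  -  60, - 10, - 93/16, - 77/19, 15/17 , 18/5, 82/7,  14, 28,46.73 , 50 , 72]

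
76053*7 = 532371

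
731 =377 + 354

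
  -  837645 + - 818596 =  - 1656241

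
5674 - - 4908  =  10582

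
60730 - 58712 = 2018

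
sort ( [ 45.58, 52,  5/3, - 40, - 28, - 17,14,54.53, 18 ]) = [ - 40, - 28, -17 , 5/3,14,18, 45.58,  52,54.53] 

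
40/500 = 2/25 = 0.08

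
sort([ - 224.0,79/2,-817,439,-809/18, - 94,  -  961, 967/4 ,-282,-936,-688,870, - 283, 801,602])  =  [  -  961,-936,-817 ,-688, - 283,-282, - 224.0 ,- 94,-809/18,79/2,967/4 , 439,602, 801,870] 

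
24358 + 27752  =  52110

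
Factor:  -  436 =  - 2^2 * 109^1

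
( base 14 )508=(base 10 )988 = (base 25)1ED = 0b1111011100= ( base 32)us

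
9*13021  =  117189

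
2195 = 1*2195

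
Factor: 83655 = 3^2*5^1 * 11^1*13^2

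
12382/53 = 233 + 33/53 = 233.62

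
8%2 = 0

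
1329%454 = 421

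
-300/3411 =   -  1 + 1037/1137 = -  0.09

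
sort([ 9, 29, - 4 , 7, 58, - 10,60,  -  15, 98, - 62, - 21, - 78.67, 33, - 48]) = [-78.67,-62, - 48, - 21, - 15 ,-10, - 4,7, 9, 29 , 33,58,60,98 ] 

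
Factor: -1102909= -17^1*64877^1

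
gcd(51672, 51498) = 6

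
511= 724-213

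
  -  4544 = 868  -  5412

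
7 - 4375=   -  4368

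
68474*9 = 616266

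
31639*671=21229769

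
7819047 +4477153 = 12296200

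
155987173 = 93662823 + 62324350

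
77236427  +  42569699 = 119806126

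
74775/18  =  24925/6 = 4154.17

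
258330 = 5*51666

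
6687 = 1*6687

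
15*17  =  255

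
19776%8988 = 1800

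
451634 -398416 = 53218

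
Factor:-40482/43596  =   - 13/14 = - 2^( -1)*7^( - 1)*13^1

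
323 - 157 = 166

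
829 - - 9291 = 10120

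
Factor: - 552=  - 2^3 * 3^1 * 23^1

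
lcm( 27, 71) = 1917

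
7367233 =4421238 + 2945995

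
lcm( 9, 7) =63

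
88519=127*697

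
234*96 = 22464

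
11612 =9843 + 1769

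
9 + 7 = 16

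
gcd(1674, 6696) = 1674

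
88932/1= 88932 = 88932.00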